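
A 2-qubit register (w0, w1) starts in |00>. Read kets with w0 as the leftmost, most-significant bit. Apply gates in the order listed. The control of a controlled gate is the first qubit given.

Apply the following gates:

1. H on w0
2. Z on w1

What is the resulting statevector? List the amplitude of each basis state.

After the circuit, the state carries amplitude sqrt(2)/2 on |00>, 0 on |01>, sqrt(2)/2 on |10>, 0 on |11>.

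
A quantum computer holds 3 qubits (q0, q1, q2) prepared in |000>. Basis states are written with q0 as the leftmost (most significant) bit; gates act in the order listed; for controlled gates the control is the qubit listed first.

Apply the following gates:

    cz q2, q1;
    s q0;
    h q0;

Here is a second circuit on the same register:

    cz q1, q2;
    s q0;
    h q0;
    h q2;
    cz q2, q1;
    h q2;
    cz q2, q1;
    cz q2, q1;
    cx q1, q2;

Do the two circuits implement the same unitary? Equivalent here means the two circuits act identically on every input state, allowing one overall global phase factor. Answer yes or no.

Yes — the two circuits implement the same unitary up to a global phase.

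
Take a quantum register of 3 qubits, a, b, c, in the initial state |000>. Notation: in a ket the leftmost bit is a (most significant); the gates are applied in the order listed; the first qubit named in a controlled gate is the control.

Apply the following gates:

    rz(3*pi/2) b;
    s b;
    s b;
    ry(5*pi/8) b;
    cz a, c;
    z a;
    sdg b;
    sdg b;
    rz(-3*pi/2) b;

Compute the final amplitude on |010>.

The amplitude on |010> is -I*sin(5*pi/16).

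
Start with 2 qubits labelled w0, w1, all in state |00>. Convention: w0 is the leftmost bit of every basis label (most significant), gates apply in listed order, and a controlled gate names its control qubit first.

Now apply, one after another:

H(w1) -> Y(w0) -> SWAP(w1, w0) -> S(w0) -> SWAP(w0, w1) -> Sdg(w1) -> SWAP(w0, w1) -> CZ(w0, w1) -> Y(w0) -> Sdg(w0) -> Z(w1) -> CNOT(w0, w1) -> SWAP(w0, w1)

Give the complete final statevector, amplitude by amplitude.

The final amplitudes are 0 on |00>, -sqrt(2)*I/2 on |01>, sqrt(2)/2 on |10>, 0 on |11>.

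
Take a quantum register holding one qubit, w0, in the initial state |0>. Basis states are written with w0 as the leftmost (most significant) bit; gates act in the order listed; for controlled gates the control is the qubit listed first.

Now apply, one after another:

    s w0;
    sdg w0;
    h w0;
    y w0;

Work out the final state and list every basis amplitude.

After the circuit, the state carries amplitude -sqrt(2)*I/2 on |0>, sqrt(2)*I/2 on |1>.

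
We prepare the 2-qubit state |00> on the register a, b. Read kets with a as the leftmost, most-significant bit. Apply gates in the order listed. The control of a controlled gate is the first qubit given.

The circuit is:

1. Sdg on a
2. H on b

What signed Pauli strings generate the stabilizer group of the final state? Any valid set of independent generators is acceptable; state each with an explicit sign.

The stabilizer group can be generated by +IX, +ZI, among other valid generating sets.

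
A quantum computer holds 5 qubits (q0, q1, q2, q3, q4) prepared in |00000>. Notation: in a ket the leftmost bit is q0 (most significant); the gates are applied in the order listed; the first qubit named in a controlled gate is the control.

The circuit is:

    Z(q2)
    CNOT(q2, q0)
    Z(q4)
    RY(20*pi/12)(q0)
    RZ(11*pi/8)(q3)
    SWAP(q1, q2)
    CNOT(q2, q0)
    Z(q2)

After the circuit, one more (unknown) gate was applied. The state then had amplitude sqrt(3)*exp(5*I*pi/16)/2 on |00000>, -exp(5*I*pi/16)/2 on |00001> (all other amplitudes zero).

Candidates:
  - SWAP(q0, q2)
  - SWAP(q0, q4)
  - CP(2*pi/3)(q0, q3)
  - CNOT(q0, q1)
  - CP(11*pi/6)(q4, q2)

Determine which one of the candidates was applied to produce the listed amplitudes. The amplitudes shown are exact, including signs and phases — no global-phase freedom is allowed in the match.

It was SWAP(q0, q4) that produced the state shown.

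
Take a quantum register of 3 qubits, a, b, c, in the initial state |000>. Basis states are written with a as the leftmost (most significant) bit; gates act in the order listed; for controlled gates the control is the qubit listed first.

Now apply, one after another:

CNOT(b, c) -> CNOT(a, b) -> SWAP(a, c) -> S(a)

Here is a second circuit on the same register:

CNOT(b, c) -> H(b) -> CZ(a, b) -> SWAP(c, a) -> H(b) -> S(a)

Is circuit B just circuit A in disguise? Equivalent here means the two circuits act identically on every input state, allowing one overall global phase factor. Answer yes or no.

Yes — the two circuits implement the same unitary up to a global phase.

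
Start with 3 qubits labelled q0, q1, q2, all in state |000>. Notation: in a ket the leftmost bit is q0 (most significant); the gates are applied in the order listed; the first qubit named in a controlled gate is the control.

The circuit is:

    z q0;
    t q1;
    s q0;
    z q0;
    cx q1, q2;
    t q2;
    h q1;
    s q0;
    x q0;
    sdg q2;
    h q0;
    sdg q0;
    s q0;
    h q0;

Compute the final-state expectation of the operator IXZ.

The observable IXZ averages to 1.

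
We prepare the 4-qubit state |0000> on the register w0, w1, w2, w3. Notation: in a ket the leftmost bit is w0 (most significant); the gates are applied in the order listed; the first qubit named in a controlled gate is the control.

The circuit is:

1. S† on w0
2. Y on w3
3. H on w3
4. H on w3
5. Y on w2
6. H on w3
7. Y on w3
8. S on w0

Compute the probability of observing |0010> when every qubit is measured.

Outcome |0010> occurs with probability 1/2.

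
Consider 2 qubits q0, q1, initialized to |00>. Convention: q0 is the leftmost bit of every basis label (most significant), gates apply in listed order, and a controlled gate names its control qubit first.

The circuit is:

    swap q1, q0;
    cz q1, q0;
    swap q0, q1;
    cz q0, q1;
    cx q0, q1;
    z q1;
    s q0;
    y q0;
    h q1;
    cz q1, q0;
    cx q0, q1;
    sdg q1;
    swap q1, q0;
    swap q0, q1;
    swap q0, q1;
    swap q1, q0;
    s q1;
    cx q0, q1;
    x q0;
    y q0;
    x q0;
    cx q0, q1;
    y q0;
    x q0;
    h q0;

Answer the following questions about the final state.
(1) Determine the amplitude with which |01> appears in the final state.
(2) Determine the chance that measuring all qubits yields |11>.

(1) The final state's coefficient on |01> equals I/2.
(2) Outcome |11> occurs with probability 1/4.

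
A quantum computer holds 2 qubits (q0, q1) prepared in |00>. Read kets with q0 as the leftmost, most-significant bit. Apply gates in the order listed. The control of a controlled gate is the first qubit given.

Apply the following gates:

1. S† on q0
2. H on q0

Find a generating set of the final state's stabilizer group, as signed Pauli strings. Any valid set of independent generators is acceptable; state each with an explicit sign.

The stabilizer group can be generated by +XI, +IZ, among other valid generating sets.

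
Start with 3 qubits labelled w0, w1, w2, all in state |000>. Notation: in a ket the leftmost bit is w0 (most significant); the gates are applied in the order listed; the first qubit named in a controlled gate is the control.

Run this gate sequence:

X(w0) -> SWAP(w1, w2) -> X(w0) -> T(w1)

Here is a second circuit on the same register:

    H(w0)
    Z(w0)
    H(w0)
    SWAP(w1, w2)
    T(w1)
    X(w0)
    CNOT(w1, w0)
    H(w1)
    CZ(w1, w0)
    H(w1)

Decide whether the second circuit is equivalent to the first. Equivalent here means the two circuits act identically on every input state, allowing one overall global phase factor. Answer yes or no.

No: there is an input state on which the two circuits produce genuinely different outputs (not merely differing by a phase).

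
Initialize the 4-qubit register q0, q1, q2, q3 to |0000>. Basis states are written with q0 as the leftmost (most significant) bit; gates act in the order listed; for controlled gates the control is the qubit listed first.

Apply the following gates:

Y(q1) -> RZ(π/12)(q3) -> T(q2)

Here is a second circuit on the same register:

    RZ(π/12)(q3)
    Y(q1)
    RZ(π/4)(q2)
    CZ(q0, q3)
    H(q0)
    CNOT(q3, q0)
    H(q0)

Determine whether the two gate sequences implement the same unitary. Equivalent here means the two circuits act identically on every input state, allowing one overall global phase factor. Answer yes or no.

Yes, they are equivalent — the unitaries differ by at most a global phase.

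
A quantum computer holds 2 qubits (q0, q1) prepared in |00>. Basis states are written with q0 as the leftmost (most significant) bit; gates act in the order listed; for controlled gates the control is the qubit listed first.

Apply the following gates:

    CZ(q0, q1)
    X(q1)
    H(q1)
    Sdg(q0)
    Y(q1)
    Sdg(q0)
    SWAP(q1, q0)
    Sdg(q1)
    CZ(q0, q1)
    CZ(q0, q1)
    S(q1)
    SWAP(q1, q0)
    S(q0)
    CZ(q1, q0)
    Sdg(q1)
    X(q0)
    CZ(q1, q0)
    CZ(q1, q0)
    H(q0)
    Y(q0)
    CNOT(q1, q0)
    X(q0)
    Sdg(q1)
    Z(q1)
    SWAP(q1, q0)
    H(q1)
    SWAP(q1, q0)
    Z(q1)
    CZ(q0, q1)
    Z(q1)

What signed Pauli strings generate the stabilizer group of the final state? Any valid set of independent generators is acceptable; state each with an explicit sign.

One valid set of independent stabilizer generators is +IX, +ZI (any independent generating set of the same group is equally correct).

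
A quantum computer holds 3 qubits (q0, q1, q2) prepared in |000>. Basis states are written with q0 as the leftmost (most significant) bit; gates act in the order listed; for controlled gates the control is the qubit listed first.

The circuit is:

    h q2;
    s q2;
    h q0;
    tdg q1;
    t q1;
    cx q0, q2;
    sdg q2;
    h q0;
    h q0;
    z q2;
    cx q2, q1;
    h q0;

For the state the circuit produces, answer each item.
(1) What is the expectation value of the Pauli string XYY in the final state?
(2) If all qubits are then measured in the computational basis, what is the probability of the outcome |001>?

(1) The observable XYY averages to 1.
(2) A full measurement returns |001> with probability 0.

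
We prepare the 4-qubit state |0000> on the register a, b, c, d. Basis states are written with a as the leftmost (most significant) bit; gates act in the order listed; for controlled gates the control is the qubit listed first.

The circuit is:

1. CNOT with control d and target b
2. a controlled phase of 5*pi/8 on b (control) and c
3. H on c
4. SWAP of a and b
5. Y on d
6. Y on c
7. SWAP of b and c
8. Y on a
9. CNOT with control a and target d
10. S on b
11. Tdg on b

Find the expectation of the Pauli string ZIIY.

The expectation value of ZIIY is 0.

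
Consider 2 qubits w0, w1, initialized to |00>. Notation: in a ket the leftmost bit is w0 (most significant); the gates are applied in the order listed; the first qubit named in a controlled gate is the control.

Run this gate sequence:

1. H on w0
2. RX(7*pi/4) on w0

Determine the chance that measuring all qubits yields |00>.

A full measurement returns |00> with probability 1/2.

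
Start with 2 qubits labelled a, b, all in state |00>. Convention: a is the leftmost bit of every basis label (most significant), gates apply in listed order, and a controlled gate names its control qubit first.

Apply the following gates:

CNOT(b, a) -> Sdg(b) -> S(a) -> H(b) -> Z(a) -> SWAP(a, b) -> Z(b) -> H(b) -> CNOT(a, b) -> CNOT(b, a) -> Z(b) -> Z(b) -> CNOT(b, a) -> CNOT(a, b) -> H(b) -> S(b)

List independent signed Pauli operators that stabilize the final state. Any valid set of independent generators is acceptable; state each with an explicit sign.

One valid set of independent stabilizer generators is +XI, +IZ (any independent generating set of the same group is equally correct). Key observation: gates 8-15 undo each other exactly, leaving only the rest of the circuit to track.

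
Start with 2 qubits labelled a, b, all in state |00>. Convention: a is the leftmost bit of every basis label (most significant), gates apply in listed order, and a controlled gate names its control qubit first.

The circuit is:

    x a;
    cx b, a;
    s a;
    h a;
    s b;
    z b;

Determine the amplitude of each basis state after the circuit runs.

The final amplitudes are sqrt(2)*I/2 on |00>, 0 on |01>, -sqrt(2)*I/2 on |10>, 0 on |11>.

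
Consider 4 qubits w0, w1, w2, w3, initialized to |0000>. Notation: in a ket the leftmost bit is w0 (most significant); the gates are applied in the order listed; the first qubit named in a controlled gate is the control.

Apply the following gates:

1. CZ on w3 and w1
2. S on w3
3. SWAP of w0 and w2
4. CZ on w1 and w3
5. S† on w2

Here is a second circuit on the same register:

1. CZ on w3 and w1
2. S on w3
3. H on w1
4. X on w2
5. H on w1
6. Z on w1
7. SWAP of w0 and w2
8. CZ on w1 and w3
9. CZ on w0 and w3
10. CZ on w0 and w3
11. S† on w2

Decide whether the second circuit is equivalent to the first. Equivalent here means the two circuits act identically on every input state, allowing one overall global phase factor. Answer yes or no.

No — the two circuits implement different unitaries, even allowing a global phase.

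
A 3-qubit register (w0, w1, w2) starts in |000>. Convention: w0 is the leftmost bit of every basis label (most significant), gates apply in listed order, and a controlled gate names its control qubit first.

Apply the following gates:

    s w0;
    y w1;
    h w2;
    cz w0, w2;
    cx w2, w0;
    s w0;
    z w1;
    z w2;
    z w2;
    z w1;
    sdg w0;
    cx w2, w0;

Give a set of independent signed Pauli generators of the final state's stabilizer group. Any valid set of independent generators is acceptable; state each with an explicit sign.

One valid set of independent stabilizer generators is +IIX, +ZII, -IZI (any independent generating set of the same group is equally correct).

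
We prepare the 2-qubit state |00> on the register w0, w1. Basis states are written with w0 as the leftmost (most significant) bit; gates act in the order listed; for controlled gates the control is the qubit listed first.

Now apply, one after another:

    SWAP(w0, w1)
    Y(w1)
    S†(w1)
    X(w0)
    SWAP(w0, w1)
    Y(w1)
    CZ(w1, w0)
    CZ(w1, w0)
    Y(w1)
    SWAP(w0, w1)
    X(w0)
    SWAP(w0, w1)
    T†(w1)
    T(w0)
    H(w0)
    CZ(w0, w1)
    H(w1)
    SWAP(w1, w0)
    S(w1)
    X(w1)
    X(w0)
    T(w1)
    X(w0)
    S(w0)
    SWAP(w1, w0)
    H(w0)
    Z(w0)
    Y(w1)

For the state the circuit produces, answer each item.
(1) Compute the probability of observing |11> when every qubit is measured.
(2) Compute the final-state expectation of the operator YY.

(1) A full measurement returns |11> with probability sqrt(2)/8 + 1/4. Key observation: steps 4-11 multiply out to the identity, so the circuit reduces to the remaining gates.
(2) The expectation value of YY is sqrt(2)/2.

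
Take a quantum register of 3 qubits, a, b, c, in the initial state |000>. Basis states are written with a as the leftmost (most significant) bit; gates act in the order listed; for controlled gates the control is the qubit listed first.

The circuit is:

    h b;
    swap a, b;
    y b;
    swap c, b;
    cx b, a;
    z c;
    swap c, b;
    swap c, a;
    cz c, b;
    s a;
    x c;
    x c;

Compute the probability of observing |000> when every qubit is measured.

The probability of measuring |000> is 0.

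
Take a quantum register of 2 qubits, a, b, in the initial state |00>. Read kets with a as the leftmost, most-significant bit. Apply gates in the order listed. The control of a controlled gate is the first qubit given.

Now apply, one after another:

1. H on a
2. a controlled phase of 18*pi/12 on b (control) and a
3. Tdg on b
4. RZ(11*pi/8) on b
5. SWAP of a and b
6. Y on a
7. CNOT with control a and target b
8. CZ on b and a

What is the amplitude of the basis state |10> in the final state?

The amplitude on |10> is -sqrt(2)*exp(13*I*pi/16)/2.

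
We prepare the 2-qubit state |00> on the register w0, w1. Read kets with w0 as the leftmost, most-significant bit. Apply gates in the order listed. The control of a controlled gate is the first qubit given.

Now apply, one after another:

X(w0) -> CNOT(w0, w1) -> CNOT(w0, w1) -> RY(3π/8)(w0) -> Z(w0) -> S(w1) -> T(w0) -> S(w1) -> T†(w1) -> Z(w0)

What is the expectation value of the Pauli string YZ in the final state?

In the final state, YZ has expectation -sqrt(2*sqrt(2) + 4)/4.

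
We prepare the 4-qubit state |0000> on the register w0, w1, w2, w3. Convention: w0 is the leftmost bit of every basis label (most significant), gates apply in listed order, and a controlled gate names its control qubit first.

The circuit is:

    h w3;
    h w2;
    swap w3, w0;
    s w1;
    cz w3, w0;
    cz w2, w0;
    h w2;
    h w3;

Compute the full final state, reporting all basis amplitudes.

The resulting statevector has amplitude 1/2 on |0000>, 1/2 on |0001>, 1/2 on |1010>, 1/2 on |1011>, and 0 on every other basis state.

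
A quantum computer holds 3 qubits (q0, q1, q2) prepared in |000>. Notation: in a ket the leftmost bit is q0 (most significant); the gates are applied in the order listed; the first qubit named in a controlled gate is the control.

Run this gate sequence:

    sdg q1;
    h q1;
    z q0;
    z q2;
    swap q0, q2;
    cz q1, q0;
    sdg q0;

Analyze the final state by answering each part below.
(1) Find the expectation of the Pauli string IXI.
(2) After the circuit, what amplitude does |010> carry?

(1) The observable IXI averages to 1.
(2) The final state's coefficient on |010> equals sqrt(2)/2.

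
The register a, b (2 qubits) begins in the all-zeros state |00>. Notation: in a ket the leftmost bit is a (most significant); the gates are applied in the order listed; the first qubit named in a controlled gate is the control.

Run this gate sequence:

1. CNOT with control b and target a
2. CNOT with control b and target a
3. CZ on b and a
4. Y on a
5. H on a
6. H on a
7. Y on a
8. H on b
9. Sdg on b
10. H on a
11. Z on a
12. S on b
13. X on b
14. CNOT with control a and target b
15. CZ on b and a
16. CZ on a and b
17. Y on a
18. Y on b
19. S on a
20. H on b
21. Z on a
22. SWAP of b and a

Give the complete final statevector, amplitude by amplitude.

After the circuit, the state carries amplitude 0 on |00>, 0 on |01>, sqrt(2)/2 on |10>, -sqrt(2)*I/2 on |11>.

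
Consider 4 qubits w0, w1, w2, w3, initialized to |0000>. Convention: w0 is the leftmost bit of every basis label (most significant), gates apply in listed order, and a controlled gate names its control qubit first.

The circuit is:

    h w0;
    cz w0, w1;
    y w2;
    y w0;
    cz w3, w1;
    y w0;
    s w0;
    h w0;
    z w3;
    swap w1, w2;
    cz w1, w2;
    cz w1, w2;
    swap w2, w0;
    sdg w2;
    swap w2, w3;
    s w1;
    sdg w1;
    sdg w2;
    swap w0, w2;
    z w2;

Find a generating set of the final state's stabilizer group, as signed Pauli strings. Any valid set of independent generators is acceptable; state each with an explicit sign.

The final state is stabilized by the group generated by -IIIX, +ZIII, -IZII, +IIZI; other independent generating sets are equally valid. Key observation: steps 11-12 multiply out to the identity, so the circuit reduces to the remaining gates.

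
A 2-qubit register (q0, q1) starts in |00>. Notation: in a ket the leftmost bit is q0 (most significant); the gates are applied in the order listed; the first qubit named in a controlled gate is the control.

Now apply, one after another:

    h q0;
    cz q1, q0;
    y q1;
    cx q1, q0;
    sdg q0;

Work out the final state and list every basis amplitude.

The final amplitudes are 0 on |00>, sqrt(2)*I/2 on |01>, 0 on |10>, sqrt(2)/2 on |11>.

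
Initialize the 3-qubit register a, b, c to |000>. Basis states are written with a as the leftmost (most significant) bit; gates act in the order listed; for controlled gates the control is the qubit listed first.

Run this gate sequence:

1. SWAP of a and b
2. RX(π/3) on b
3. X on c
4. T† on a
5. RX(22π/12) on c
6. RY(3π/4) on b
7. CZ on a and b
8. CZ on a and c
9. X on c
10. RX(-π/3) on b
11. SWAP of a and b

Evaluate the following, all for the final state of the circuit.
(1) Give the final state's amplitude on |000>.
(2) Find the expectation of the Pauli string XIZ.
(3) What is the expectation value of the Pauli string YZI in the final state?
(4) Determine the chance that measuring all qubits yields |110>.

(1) The final state's coefficient on |000> equals -sqrt(12 - 6*sqrt(2))/8 - sqrt(4 - 2*sqrt(2))/8 - 3*I*sqrt(2*sqrt(2) + 4)/16 - I*sqrt(6*sqrt(2) + 12)/16.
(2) The observable XIZ averages to sqrt(6)/8.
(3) The expectation value of YZI is -sqrt(3)/4 - sqrt(6)/8.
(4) A full measurement returns |110> with probability 0.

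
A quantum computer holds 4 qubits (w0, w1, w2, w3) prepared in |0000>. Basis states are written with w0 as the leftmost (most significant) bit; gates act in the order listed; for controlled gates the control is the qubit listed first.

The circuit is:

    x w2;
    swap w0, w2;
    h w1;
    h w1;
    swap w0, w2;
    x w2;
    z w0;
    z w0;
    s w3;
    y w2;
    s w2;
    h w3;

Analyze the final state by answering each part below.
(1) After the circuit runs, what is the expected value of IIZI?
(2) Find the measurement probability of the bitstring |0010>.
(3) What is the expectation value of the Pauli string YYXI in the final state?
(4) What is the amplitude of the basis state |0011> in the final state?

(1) In the final state, IIZI has expectation -1. Key observation: gates 1-6 undo each other exactly, leaving only the rest of the circuit to track.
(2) The probability of measuring |0010> is 1/2.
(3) In the final state, YYXI has expectation 0.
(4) The final state's coefficient on |0011> equals -sqrt(2)/2.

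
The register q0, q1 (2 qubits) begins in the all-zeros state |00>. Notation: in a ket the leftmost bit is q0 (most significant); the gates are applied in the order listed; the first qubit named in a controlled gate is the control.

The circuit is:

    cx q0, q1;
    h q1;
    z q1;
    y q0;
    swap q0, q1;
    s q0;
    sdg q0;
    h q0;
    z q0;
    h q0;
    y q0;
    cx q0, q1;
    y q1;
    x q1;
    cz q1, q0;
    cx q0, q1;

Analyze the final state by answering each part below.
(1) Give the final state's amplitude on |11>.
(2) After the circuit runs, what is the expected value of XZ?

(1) |11> carries amplitude sqrt(2)*I/2 in the final state. Key observation: the block from step 6 through step 7 cancels to the identity and can be dropped.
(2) The observable XZ averages to 1.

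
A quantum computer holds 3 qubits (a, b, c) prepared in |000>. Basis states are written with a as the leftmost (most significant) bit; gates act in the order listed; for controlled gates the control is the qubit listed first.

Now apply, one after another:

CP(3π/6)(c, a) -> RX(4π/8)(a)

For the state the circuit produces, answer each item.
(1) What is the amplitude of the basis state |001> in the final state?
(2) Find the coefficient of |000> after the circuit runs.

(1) The final state's coefficient on |001> equals 0.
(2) |000> carries amplitude sqrt(2)/2 in the final state.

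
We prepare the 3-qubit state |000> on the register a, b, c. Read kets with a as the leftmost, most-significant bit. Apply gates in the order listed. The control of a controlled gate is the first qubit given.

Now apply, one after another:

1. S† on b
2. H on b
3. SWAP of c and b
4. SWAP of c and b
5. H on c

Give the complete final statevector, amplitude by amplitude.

The final amplitudes are 1/2 on |000>, 1/2 on |001>, 1/2 on |010>, 1/2 on |011>, 0 on |100>, 0 on |101>, 0 on |110>, 0 on |111>.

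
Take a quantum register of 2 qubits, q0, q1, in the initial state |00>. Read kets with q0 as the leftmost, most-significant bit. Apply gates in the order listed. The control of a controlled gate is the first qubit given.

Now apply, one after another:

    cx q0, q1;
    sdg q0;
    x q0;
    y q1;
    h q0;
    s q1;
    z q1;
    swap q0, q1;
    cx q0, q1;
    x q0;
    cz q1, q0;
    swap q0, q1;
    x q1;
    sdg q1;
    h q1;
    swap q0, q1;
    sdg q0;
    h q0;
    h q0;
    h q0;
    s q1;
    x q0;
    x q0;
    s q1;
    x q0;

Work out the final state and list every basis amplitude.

The resulting statevector has amplitude sqrt(2)*(1 + I)/4 on |00>, sqrt(2)*(1 + I)/4 on |01>, sqrt(2)*(-1 + I)/4 on |10>, sqrt(2)*(-1 + I)/4 on |11>. Key observation: steps 22-23 multiply out to the identity, so the circuit reduces to the remaining gates.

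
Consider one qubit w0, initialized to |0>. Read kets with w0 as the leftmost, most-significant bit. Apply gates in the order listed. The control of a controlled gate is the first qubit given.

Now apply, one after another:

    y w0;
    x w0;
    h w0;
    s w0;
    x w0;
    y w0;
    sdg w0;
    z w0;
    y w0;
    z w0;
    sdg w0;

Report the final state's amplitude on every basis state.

The resulting statevector has amplitude -sqrt(2)*I/2 on |0>, -sqrt(2)/2 on |1>.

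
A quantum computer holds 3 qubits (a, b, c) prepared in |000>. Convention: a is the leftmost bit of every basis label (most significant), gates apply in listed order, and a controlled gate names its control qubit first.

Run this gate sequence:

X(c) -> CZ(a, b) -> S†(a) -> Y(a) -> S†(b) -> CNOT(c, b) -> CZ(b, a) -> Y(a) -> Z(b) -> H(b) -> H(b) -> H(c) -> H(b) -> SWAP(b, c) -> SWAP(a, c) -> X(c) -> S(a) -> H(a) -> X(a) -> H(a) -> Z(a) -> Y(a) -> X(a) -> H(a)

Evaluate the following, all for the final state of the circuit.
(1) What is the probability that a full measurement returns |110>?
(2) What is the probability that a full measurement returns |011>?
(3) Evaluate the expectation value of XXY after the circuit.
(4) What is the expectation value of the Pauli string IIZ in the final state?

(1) Outcome |110> occurs with probability 0. Key observation: the block from step 18 through step 21 cancels to the identity and can be dropped.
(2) Outcome |011> occurs with probability 1/4.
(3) The expectation value of XXY is 0.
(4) The observable IIZ averages to -1.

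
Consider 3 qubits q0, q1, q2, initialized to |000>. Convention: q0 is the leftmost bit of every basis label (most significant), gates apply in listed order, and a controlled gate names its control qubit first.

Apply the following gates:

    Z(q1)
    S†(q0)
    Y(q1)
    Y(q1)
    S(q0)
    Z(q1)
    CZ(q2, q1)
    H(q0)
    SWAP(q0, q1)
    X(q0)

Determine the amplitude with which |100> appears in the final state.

The final state's coefficient on |100> equals sqrt(2)/2. Key observation: steps 1-6 multiply out to the identity, so the circuit reduces to the remaining gates.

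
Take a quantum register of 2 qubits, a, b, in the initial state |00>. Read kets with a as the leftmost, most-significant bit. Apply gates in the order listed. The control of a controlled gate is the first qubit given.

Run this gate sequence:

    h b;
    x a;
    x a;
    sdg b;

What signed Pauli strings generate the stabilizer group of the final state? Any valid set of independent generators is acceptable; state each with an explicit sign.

The final state is stabilized by the group generated by -IY, +ZI; other independent generating sets are equally valid. Key observation: gates 2-3 undo each other exactly, leaving only the rest of the circuit to track.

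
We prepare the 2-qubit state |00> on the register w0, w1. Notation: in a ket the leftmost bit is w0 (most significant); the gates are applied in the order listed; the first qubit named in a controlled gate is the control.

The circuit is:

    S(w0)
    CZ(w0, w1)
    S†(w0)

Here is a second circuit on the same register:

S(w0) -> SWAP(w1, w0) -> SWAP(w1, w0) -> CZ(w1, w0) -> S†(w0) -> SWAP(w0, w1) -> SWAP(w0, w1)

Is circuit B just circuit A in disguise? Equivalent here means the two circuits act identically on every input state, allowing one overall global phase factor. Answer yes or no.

Yes — the two circuits implement the same unitary up to a global phase.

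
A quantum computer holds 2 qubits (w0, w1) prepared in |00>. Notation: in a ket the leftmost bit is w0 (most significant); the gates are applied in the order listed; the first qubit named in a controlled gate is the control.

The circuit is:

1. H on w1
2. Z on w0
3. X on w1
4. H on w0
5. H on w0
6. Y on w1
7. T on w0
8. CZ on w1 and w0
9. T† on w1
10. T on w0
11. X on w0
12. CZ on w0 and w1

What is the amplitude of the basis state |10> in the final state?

The amplitude on |10> is -sqrt(2)*I/2. Key observation: steps 4-5 multiply out to the identity, so the circuit reduces to the remaining gates.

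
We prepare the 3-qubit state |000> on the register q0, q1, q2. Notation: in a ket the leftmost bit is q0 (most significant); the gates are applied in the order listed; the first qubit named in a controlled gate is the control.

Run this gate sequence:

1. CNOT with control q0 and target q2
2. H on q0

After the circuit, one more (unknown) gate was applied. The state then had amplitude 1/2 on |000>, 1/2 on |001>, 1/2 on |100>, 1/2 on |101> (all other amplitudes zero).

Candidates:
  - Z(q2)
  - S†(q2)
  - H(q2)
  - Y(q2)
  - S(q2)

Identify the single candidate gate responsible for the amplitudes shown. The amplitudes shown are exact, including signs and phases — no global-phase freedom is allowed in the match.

The unique candidate consistent with the amplitudes is H(q2).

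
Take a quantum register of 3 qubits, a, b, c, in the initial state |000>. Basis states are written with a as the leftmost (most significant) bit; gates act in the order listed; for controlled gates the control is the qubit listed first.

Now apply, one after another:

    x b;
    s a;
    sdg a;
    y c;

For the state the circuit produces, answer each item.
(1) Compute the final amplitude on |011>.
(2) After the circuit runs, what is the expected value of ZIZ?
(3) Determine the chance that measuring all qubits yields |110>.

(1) The amplitude on |011> is I. Key observation: the block from step 2 through step 3 cancels to the identity and can be dropped.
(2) In the final state, ZIZ has expectation -1.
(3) Outcome |110> occurs with probability 0.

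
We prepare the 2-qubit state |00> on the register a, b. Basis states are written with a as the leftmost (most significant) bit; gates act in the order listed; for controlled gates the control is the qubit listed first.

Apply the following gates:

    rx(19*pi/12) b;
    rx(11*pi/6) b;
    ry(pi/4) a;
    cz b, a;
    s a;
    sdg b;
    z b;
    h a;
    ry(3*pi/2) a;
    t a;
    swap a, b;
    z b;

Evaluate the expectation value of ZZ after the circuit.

In the final state, ZZ has expectation 1/4 - sqrt(3)/4.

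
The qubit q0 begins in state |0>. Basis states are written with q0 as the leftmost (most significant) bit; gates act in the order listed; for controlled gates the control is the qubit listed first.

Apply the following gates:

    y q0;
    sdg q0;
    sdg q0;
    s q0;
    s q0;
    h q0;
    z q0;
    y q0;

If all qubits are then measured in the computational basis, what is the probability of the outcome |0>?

The probability of measuring |0> is 1/2.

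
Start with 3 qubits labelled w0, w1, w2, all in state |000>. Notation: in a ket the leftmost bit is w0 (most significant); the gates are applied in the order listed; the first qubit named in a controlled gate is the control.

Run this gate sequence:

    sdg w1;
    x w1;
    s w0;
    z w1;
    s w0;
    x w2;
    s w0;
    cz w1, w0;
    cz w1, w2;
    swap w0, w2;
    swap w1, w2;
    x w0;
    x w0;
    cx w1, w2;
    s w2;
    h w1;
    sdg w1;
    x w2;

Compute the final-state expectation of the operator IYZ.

The expectation value of IYZ is -1.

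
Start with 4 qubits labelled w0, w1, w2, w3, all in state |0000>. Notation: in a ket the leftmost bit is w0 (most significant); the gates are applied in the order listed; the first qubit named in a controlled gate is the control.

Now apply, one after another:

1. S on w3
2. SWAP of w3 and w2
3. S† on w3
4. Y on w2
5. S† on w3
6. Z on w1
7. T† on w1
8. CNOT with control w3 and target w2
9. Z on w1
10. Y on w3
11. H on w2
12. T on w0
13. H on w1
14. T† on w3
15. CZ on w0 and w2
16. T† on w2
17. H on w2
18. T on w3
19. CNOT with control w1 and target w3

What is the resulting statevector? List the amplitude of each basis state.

The resulting statevector has amplitude sqrt(2)*(-1 - exp(3*I*pi/4))/4 on |0001>, sqrt(2)*(-1 + exp(3*I*pi/4))/4 on |0011>, sqrt(2)*(-1 - exp(3*I*pi/4))/4 on |0100>, sqrt(2)*(-1 + exp(3*I*pi/4))/4 on |0110>, and 0 on every other basis state.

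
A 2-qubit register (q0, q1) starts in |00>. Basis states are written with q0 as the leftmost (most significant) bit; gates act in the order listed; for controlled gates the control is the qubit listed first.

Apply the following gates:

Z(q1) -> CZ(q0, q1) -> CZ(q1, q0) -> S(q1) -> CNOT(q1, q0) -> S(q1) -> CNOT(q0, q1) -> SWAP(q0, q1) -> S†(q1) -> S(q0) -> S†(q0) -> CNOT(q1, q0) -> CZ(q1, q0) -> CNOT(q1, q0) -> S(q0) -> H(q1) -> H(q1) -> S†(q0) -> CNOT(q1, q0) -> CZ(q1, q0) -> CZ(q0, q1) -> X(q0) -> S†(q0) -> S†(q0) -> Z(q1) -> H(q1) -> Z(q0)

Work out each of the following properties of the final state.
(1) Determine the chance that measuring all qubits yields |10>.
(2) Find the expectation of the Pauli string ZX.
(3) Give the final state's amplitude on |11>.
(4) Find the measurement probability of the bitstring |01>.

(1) The probability of measuring |10> is 1/2. Key observation: steps 13-20 multiply out to the identity, so the circuit reduces to the remaining gates.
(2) The expectation value of ZX is -1.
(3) The amplitude on |11> is sqrt(2)/2.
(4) A full measurement returns |01> with probability 0.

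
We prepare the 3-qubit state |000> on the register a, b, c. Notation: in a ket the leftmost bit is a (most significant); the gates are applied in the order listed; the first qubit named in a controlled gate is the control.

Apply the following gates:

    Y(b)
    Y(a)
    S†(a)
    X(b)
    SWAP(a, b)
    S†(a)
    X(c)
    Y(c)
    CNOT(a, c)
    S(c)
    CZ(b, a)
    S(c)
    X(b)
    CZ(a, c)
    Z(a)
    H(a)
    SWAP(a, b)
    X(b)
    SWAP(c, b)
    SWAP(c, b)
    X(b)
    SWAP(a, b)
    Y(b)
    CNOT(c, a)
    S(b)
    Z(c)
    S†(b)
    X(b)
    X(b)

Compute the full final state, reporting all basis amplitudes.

The final amplitudes are sqrt(2)*I/2 on |010>, sqrt(2)*I/2 on |110>, and 0 on every other basis state. Key observation: steps 18-21 multiply out to the identity, so the circuit reduces to the remaining gates.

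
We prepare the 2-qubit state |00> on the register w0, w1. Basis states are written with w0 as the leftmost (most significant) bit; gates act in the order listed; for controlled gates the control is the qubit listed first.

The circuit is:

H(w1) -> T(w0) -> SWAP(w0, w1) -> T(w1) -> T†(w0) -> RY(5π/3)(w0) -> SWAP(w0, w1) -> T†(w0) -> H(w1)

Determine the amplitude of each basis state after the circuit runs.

The final amplitudes are -sqrt(3)/4 + 1/4 + exp(3*I*pi/4)/4 + sqrt(3)*exp(3*I*pi/4)/4 on |00>, -sqrt(3)/4 - 1/4 - sqrt(3)*exp(3*I*pi/4)/4 + exp(3*I*pi/4)/4 on |01>, 0 on |10>, 0 on |11>.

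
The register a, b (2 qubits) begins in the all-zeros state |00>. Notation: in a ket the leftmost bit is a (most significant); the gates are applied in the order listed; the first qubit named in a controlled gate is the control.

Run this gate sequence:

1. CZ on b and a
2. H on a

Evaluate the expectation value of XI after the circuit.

The observable XI averages to 1.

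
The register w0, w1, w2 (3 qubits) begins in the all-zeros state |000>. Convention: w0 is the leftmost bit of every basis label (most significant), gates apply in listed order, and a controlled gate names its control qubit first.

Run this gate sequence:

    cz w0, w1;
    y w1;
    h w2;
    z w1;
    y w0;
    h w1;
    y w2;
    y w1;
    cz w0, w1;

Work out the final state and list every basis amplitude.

After the circuit, the state carries amplitude 0 on |000>, 0 on |001>, 0 on |010>, 0 on |011>, 1/2 on |100>, -1/2 on |101>, -1/2 on |110>, 1/2 on |111>.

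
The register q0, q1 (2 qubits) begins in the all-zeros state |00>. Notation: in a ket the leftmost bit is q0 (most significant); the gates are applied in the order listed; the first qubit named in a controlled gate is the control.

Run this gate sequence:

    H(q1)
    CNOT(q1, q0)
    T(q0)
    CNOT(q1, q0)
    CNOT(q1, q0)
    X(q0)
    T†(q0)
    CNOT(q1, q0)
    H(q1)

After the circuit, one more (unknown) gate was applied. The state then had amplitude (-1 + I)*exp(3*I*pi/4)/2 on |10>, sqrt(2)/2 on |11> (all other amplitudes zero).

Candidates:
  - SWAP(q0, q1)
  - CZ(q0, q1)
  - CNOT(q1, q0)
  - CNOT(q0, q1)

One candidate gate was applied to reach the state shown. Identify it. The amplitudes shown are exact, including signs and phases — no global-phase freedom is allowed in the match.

The applied gate was CNOT(q0, q1).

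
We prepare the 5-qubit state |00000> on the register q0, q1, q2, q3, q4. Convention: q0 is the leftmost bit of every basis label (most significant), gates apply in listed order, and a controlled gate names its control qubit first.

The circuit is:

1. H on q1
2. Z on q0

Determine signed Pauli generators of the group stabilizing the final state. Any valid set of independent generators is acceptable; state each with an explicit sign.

The final state is stabilized by the group generated by +IXIII, +ZIIII, +IIZII, +IIIZI, +IIIIZ; other independent generating sets are equally valid.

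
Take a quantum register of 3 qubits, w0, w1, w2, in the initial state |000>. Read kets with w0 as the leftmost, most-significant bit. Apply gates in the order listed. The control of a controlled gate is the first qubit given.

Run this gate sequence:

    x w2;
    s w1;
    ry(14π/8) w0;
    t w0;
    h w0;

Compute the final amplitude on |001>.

|001> carries amplitude sqrt(2)*(-sqrt(sqrt(2) + 2) + sqrt(2 - sqrt(2))*exp(I*pi/4))/4 in the final state.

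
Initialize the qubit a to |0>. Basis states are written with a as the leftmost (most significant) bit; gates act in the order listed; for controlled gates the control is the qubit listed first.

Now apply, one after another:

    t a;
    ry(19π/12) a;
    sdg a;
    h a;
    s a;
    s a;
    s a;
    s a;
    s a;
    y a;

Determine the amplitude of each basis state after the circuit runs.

After the circuit, the state carries amplitude -sqrt(2*sqrt(2) + 4)/8 - sqrt(12 - 6*sqrt(2))/8 - I*sqrt(4 - 2*sqrt(2))/8 + I*sqrt(6*sqrt(2) + 12)/8 on |0>, -sqrt(4 - 2*sqrt(2))/8 + sqrt(6*sqrt(2) + 12)/8 - I*sqrt(2*sqrt(2) + 4)/8 - I*sqrt(12 - 6*sqrt(2))/8 on |1>. Key observation: gates 6-9 undo each other exactly, leaving only the rest of the circuit to track.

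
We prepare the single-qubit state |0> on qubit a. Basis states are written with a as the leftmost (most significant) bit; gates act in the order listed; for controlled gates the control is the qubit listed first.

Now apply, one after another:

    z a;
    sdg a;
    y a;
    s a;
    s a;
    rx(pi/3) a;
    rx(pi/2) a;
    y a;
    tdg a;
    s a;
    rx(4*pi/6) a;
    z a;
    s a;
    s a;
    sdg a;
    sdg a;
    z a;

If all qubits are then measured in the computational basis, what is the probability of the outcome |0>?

The probability of measuring |0> is sqrt(6)/16 + sqrt(3)/8 + 1/2. Key observation: the block from step 12 through step 17 cancels to the identity and can be dropped.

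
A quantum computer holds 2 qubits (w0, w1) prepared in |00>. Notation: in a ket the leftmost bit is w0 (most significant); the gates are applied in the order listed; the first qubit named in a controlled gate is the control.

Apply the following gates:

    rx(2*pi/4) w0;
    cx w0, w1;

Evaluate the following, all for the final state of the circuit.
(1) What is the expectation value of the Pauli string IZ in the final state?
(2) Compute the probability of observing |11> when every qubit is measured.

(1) The observable IZ averages to 0.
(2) A full measurement returns |11> with probability 1/2.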